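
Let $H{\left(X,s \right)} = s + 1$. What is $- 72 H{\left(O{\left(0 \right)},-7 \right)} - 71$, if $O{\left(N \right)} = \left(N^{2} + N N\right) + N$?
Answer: $361$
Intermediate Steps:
$O{\left(N \right)} = N + 2 N^{2}$ ($O{\left(N \right)} = \left(N^{2} + N^{2}\right) + N = 2 N^{2} + N = N + 2 N^{2}$)
$H{\left(X,s \right)} = 1 + s$
$- 72 H{\left(O{\left(0 \right)},-7 \right)} - 71 = - 72 \left(1 - 7\right) - 71 = \left(-72\right) \left(-6\right) - 71 = 432 - 71 = 361$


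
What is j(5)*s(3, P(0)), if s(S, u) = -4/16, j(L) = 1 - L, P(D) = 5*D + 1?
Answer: 1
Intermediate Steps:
P(D) = 1 + 5*D
s(S, u) = -¼ (s(S, u) = -4*1/16 = -¼)
j(5)*s(3, P(0)) = (1 - 1*5)*(-¼) = (1 - 5)*(-¼) = -4*(-¼) = 1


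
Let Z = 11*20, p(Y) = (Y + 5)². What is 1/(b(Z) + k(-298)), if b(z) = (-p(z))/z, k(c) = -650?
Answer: -44/38725 ≈ -0.0011362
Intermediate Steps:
p(Y) = (5 + Y)²
Z = 220
b(z) = -(5 + z)²/z (b(z) = (-(5 + z)²)/z = -(5 + z)²/z)
1/(b(Z) + k(-298)) = 1/(-1*(5 + 220)²/220 - 650) = 1/(-1*1/220*225² - 650) = 1/(-1*1/220*50625 - 650) = 1/(-10125/44 - 650) = 1/(-38725/44) = -44/38725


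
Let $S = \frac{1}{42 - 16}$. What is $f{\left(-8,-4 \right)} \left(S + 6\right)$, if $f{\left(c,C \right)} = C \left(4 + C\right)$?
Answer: $0$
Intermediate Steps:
$S = \frac{1}{26} \approx 0.038462$
$f{\left(-8,-4 \right)} \left(S + 6\right) = - 4 \left(4 - 4\right) \left(\frac{1}{26} + 6\right) = \left(-4\right) 0 \cdot \frac{157}{26} = 0 \cdot \frac{157}{26} = 0$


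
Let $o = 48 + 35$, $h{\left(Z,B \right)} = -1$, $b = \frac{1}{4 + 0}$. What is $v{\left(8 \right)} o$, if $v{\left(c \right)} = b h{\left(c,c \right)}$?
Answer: $- \frac{83}{4} \approx -20.75$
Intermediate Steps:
$b = \frac{1}{4} \approx 0.25$
$v{\left(c \right)} = - \frac{1}{4}$ ($v{\left(c \right)} = \frac{1}{4} \left(-1\right) = - \frac{1}{4}$)
$o = 83$
$v{\left(8 \right)} o = \left(- \frac{1}{4}\right) 83 = - \frac{83}{4}$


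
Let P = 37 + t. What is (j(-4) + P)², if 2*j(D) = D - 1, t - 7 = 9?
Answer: 10201/4 ≈ 2550.3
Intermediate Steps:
t = 16 (t = 7 + 9 = 16)
j(D) = -½ + D/2 (j(D) = (D - 1)/2 = (-1 + D)/2 = -½ + D/2)
P = 53 (P = 37 + 16 = 53)
(j(-4) + P)² = ((-½ + (½)*(-4)) + 53)² = ((-½ - 2) + 53)² = (-5/2 + 53)² = (101/2)² = 10201/4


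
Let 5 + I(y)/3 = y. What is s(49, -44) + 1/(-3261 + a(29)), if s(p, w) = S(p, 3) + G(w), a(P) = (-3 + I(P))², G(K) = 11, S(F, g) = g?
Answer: 21001/1500 ≈ 14.001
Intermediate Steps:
I(y) = -15 + 3*y
a(P) = (-18 + 3*P)² (a(P) = (-3 + (-15 + 3*P))² = (-18 + 3*P)²)
s(p, w) = 14 (s(p, w) = 3 + 11 = 14)
s(49, -44) + 1/(-3261 + a(29)) = 14 + 1/(-3261 + 9*(-6 + 29)²) = 14 + 1/(-3261 + 9*23²) = 14 + 1/(-3261 + 9*529) = 14 + 1/(-3261 + 4761) = 14 + 1/1500 = 21001/1500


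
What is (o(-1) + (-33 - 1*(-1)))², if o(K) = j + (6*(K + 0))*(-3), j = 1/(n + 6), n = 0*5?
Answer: 6889/36 ≈ 191.36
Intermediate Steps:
n = 0
j = ⅙ (j = 1/(0 + 6) = 1/6 = ⅙ ≈ 0.16667)
o(K) = ⅙ - 18*K (o(K) = ⅙ + (6*(K + 0))*(-3) = ⅙ + (6*K)*(-3) = ⅙ - 18*K)
(o(-1) + (-33 - 1*(-1)))² = ((⅙ - 18*(-1)) + (-33 - 1*(-1)))² = ((⅙ + 18) + (-33 + 1))² = (109/6 - 32)² = (-83/6)² = 6889/36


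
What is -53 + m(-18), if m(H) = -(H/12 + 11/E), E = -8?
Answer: -401/8 ≈ -50.125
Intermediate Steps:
m(H) = 11/8 - H/12 (m(H) = -(H/12 + 11/(-8)) = -(H*(1/12) + 11*(-⅛)) = -(H/12 - 11/8) = -(-11/8 + H/12) = 11/8 - H/12)
-53 + m(-18) = -53 + (11/8 - 1/12*(-18)) = -53 + (11/8 + 3/2) = -53 + 23/8 = -401/8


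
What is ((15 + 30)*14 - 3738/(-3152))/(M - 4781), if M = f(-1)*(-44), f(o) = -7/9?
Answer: -1278963/9618328 ≈ -0.13297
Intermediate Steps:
f(o) = -7/9 (f(o) = -7*⅑ = -7/9)
M = 308/9 (M = -7/9*(-44) = 308/9 ≈ 34.222)
((15 + 30)*14 - 3738/(-3152))/(M - 4781) = ((15 + 30)*14 - 3738/(-3152))/(308/9 - 4781) = (45*14 - 3738*(-1/3152))/(-42721/9) = (630 + 1869/1576)*(-9/42721) = (994749/1576)*(-9/42721) = -1278963/9618328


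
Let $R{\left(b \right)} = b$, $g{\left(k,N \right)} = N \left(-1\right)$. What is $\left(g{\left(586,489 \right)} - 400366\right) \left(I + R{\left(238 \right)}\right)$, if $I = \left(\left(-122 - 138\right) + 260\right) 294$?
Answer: $-95403490$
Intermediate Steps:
$g{\left(k,N \right)} = - N$
$I = 0$ ($I = \left(\left(-122 - 138\right) + 260\right) 294 = \left(-260 + 260\right) 294 = 0 \cdot 294 = 0$)
$\left(g{\left(586,489 \right)} - 400366\right) \left(I + R{\left(238 \right)}\right) = \left(\left(-1\right) 489 - 400366\right) \left(0 + 238\right) = \left(-489 - 400366\right) 238 = \left(-400855\right) 238 = -95403490$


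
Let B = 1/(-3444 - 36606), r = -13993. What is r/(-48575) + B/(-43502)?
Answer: 195035005303/677040331860 ≈ 0.28807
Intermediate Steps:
B = -1/40050 (B = 1/(-40050) = -1/40050 ≈ -2.4969e-5)
r/(-48575) + B/(-43502) = -13993/(-48575) - 1/40050/(-43502) = -13993*(-1/48575) - 1/40050*(-1/43502) = 13993/48575 + 1/1742255100 = 195035005303/677040331860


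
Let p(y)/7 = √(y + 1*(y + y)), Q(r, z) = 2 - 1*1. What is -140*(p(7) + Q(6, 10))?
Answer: -140 - 980*√21 ≈ -4630.9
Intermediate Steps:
Q(r, z) = 1 (Q(r, z) = 2 - 1 = 1)
p(y) = 7*√3*√y (p(y) = 7*√(y + 1*(y + y)) = 7*√(y + 1*(2*y)) = 7*√(y + 2*y) = 7*√(3*y) = 7*(√3*√y) = 7*√3*√y)
-140*(p(7) + Q(6, 10)) = -140*(7*√3*√7 + 1) = -140*(7*√21 + 1) = -140*(1 + 7*√21) = -140 - 980*√21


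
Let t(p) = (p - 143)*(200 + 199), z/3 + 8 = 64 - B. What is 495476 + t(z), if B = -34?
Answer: 546149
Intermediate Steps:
z = 270 (z = -24 + 3*(64 - 1*(-34)) = -24 + 3*(64 + 34) = -24 + 3*98 = -24 + 294 = 270)
t(p) = -57057 + 399*p (t(p) = (-143 + p)*399 = -57057 + 399*p)
495476 + t(z) = 495476 + (-57057 + 399*270) = 495476 + (-57057 + 107730) = 495476 + 50673 = 546149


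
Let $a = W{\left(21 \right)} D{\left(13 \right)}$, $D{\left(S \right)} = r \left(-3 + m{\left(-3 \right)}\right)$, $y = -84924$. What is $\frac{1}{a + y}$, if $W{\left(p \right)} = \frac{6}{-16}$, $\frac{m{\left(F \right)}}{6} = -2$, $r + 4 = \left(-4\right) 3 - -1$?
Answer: $- \frac{8}{680067} \approx -1.1764 \cdot 10^{-5}$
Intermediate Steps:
$r = -15$ ($r = -4 - 11 = -15$)
$m{\left(F \right)} = -12$ ($m{\left(F \right)} = 6 \left(-2\right) = -12$)
$D{\left(S \right)} = 225$ ($D{\left(S \right)} = - 15 \left(-3 - 12\right) = \left(-15\right) \left(-15\right) = 225$)
$W{\left(p \right)} = - \frac{3}{8}$ ($W{\left(p \right)} = 6 \left(- \frac{1}{16}\right) = - \frac{3}{8}$)
$a = - \frac{675}{8}$ ($a = \left(- \frac{3}{8}\right) 225 = - \frac{675}{8} \approx -84.375$)
$\frac{1}{a + y} = \frac{1}{- \frac{675}{8} - 84924} = \frac{1}{- \frac{680067}{8}} = - \frac{8}{680067}$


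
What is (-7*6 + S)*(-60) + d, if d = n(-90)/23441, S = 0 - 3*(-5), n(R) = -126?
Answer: 37974294/23441 ≈ 1620.0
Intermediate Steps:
S = 15 (S = 0 + 15 = 15)
d = -126/23441 ≈ -0.0053752
(-7*6 + S)*(-60) + d = (-7*6 + 15)*(-60) - 126/23441 = (-42 + 15)*(-60) - 126/23441 = -27*(-60) - 126/23441 = 1620 - 126/23441 = 37974294/23441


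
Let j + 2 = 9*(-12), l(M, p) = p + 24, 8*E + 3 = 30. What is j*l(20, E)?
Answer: -12045/4 ≈ -3011.3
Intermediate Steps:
E = 27/8 (E = -3/8 + (⅛)*30 = -3/8 + 15/4 = 27/8 ≈ 3.3750)
l(M, p) = 24 + p
j = -110 (j = -2 + 9*(-12) = -2 - 108 = -110)
j*l(20, E) = -110*(24 + 27/8) = -110*219/8 = -12045/4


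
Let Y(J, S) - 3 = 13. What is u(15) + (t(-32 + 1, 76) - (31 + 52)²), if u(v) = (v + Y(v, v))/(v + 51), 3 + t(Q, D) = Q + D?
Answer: -451871/66 ≈ -6846.5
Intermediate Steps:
Y(J, S) = 16 (Y(J, S) = 3 + 13 = 16)
t(Q, D) = -3 + D + Q (t(Q, D) = -3 + (Q + D) = -3 + (D + Q) = -3 + D + Q)
u(v) = (16 + v)/(51 + v) (u(v) = (v + 16)/(v + 51) = (16 + v)/(51 + v))
u(15) + (t(-32 + 1, 76) - (31 + 52)²) = (16 + 15)/(51 + 15) + ((-3 + 76 + (-32 + 1)) - (31 + 52)²) = 31/66 + ((-3 + 76 - 31) - 1*83²) = (1/66)*31 + (42 - 1*6889) = 31/66 + (42 - 6889) = 31/66 - 6847 = -451871/66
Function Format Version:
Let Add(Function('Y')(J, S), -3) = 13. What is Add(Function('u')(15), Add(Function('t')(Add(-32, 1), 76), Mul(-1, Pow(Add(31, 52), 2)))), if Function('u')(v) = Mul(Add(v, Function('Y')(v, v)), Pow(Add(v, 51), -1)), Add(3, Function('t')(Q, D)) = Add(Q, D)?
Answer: Rational(-451871, 66) ≈ -6846.5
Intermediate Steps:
Function('Y')(J, S) = 16 (Function('Y')(J, S) = Add(3, 13) = 16)
Function('t')(Q, D) = Add(-3, D, Q) (Function('t')(Q, D) = Add(-3, Add(Q, D)) = Add(-3, Add(D, Q)) = Add(-3, D, Q))
Function('u')(v) = Mul(Pow(Add(51, v), -1), Add(16, v)) (Function('u')(v) = Mul(Add(v, 16), Pow(Add(v, 51), -1)) = Mul(Add(16, v), Pow(Add(51, v), -1)) = Mul(Pow(Add(51, v), -1), Add(16, v)))
Add(Function('u')(15), Add(Function('t')(Add(-32, 1), 76), Mul(-1, Pow(Add(31, 52), 2)))) = Add(Mul(Pow(Add(51, 15), -1), Add(16, 15)), Add(Add(-3, 76, Add(-32, 1)), Mul(-1, Pow(Add(31, 52), 2)))) = Add(Mul(Pow(66, -1), 31), Add(Add(-3, 76, -31), Mul(-1, Pow(83, 2)))) = Add(Mul(Rational(1, 66), 31), Add(42, Mul(-1, 6889))) = Add(Rational(31, 66), Add(42, -6889)) = Add(Rational(31, 66), -6847) = Rational(-451871, 66)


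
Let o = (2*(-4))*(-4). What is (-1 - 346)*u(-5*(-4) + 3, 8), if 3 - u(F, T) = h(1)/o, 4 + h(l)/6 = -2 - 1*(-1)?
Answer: -21861/16 ≈ -1366.3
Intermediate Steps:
h(l) = -30 (h(l) = -24 + 6*(-2 - 1*(-1)) = -24 + 6*(-2 + 1) = -24 + 6*(-1) = -24 - 6 = -30)
o = 32 (o = -8*(-4) = 32)
u(F, T) = 63/16 (u(F, T) = 3 - (-30)/32 = 3 - 1*(-15/16) = 3 + 15/16 = 63/16)
(-1 - 346)*u(-5*(-4) + 3, 8) = (-1 - 346)*(63/16) = -347*63/16 = -21861/16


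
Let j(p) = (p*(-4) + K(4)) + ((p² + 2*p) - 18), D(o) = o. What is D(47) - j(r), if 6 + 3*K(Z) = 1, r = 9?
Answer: 11/3 ≈ 3.6667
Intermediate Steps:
K(Z) = -5/3 (K(Z) = -2 + (⅓)*1 = -2 + ⅓ = -5/3)
j(p) = -59/3 + p² - 2*p (j(p) = (p*(-4) - 5/3) + ((p² + 2*p) - 18) = (-4*p - 5/3) + (-18 + p² + 2*p) = (-5/3 - 4*p) + (-18 + p² + 2*p) = -59/3 + p² - 2*p)
D(47) - j(r) = 47 - (-59/3 + 9² - 2*9) = 47 - (-59/3 + 81 - 18) = 47 - 1*130/3 = 47 - 130/3 = 11/3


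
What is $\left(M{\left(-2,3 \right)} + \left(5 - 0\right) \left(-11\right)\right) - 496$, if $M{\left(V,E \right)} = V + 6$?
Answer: $-547$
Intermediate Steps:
$M{\left(V,E \right)} = 6 + V$
$\left(M{\left(-2,3 \right)} + \left(5 - 0\right) \left(-11\right)\right) - 496 = \left(\left(6 - 2\right) + \left(5 - 0\right) \left(-11\right)\right) - 496 = \left(4 + \left(5 + 0\right) \left(-11\right)\right) - 496 = \left(4 + 5 \left(-11\right)\right) - 496 = \left(4 - 55\right) - 496 = -51 - 496 = -547$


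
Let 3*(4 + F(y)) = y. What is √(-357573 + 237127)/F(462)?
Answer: I*√120446/150 ≈ 2.3137*I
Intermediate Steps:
F(y) = -4 + y/3
√(-357573 + 237127)/F(462) = √(-357573 + 237127)/(-4 + (⅓)*462) = √(-120446)/(-4 + 154) = (I*√120446)/150 = (I*√120446)*(1/150) = I*√120446/150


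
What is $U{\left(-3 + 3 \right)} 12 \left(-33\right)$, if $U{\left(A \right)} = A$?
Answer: $0$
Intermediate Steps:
$U{\left(-3 + 3 \right)} 12 \left(-33\right) = \left(-3 + 3\right) 12 \left(-33\right) = 0 \cdot 12 \left(-33\right) = 0 \left(-33\right) = 0$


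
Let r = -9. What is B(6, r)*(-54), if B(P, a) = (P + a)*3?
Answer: 486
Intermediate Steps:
B(P, a) = 3*P + 3*a
B(6, r)*(-54) = (3*6 + 3*(-9))*(-54) = (18 - 27)*(-54) = -9*(-54) = 486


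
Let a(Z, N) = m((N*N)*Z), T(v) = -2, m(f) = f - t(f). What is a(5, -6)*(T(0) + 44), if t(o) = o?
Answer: 0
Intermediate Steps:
m(f) = 0 (m(f) = f - f = 0)
a(Z, N) = 0
a(5, -6)*(T(0) + 44) = 0*(-2 + 44) = 0*42 = 0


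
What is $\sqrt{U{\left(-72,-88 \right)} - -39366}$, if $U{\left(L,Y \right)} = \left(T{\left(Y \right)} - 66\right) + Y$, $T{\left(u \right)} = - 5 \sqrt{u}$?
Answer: $\sqrt{39212 - 10 i \sqrt{22}} \approx 198.02 - 0.118 i$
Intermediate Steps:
$U{\left(L,Y \right)} = -66 + Y - 5 \sqrt{Y}$ ($U{\left(L,Y \right)} = \left(- 5 \sqrt{Y} - 66\right) + Y = \left(-66 - 5 \sqrt{Y}\right) + Y = -66 + Y - 5 \sqrt{Y}$)
$\sqrt{U{\left(-72,-88 \right)} - -39366} = \sqrt{\left(-66 - 88 - 5 \sqrt{-88}\right) - -39366} = \sqrt{\left(-66 - 88 - 5 \cdot 2 i \sqrt{22}\right) + 39366} = \sqrt{\left(-66 - 88 - 10 i \sqrt{22}\right) + 39366} = \sqrt{\left(-154 - 10 i \sqrt{22}\right) + 39366} = \sqrt{39212 - 10 i \sqrt{22}}$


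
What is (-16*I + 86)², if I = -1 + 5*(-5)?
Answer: 252004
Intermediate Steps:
I = -26 (I = -1 - 25 = -26)
(-16*I + 86)² = (-16*(-26) + 86)² = (416 + 86)² = 502² = 252004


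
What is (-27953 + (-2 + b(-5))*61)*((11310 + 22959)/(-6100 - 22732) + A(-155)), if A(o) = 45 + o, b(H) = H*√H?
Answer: 90002526175/28832 + 977765645*I*√5/28832 ≈ 3.1216e+6 + 75831.0*I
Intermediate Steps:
b(H) = H^(3/2)
(-27953 + (-2 + b(-5))*61)*((11310 + 22959)/(-6100 - 22732) + A(-155)) = (-27953 + (-2 + (-5)^(3/2))*61)*((11310 + 22959)/(-6100 - 22732) + (45 - 155)) = (-27953 + (-2 - 5*I*√5)*61)*(34269/(-28832) - 110) = (-27953 + (-122 - 305*I*√5))*(34269*(-1/28832) - 110) = (-28075 - 305*I*√5)*(-34269/28832 - 110) = (-28075 - 305*I*√5)*(-3205789/28832) = 90002526175/28832 + 977765645*I*√5/28832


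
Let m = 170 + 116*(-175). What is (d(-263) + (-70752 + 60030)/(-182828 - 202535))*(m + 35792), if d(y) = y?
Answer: -1587183117514/385363 ≈ -4.1187e+6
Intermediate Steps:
m = -20130 (m = 170 - 20300 = -20130)
(d(-263) + (-70752 + 60030)/(-182828 - 202535))*(m + 35792) = (-263 + (-70752 + 60030)/(-182828 - 202535))*(-20130 + 35792) = (-263 - 10722/(-385363))*15662 = (-263 - 10722*(-1/385363))*15662 = (-263 + 10722/385363)*15662 = -101339747/385363*15662 = -1587183117514/385363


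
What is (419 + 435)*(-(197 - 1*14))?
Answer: -156282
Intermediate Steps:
(419 + 435)*(-(197 - 1*14)) = 854*(-(197 - 14)) = 854*(-1*183) = 854*(-183) = -156282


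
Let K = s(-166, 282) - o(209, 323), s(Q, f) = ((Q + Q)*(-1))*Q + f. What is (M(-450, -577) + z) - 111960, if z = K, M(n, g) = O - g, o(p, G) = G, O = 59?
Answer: -166477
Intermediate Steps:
s(Q, f) = f - 2*Q² (s(Q, f) = ((2*Q)*(-1))*Q + f = (-2*Q)*Q + f = -2*Q² + f = f - 2*Q²)
K = -55153 (K = (282 - 2*(-166)²) - 1*323 = (282 - 2*27556) - 323 = (282 - 55112) - 323 = -54830 - 323 = -55153)
M(n, g) = 59 - g
z = -55153
(M(-450, -577) + z) - 111960 = ((59 - 1*(-577)) - 55153) - 111960 = ((59 + 577) - 55153) - 111960 = (636 - 55153) - 111960 = -54517 - 111960 = -166477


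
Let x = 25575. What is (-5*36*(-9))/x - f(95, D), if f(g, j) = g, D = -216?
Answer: -161867/1705 ≈ -94.937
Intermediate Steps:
(-5*36*(-9))/x - f(95, D) = (-5*36*(-9))/25575 - 1*95 = -180*(-9)*(1/25575) - 95 = 1620*(1/25575) - 95 = 108/1705 - 95 = -161867/1705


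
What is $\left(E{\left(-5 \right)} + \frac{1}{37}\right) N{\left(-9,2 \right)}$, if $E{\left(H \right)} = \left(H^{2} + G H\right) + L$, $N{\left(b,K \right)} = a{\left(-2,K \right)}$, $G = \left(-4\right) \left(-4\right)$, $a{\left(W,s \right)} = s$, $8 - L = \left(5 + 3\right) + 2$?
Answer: $- \frac{4216}{37} \approx -113.95$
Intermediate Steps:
$L = -2$ ($L = 8 - \left(\left(5 + 3\right) + 2\right) = 8 - \left(8 + 2\right) = 8 - 10 = -2$)
$G = 16$
$N{\left(b,K \right)} = K$
$E{\left(H \right)} = -2 + H^{2} + 16 H$ ($E{\left(H \right)} = \left(H^{2} + 16 H\right) - 2 = -2 + H^{2} + 16 H$)
$\left(E{\left(-5 \right)} + \frac{1}{37}\right) N{\left(-9,2 \right)} = \left(\left(-2 + \left(-5\right)^{2} + 16 \left(-5\right)\right) + \frac{1}{37}\right) 2 = \left(\left(-2 + 25 - 80\right) + \frac{1}{37}\right) 2 = \left(-57 + \frac{1}{37}\right) 2 = \left(- \frac{2108}{37}\right) 2 = - \frac{4216}{37}$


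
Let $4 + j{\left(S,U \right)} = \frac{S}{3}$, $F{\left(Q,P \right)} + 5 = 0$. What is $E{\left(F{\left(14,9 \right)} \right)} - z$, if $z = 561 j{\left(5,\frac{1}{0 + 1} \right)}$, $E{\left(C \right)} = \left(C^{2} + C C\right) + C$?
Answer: $1354$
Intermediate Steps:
$F{\left(Q,P \right)} = -5$ ($F{\left(Q,P \right)} = -5 + 0 = -5$)
$j{\left(S,U \right)} = -4 + \frac{S}{3}$
$E{\left(C \right)} = C + 2 C^{2}$ ($E{\left(C \right)} = \left(C^{2} + C^{2}\right) + C = 2 C^{2} + C = C + 2 C^{2}$)
$z = -1309$ ($z = 561 \left(-4 + \frac{1}{3} \cdot 5\right) = 561 \left(-4 + \frac{5}{3}\right) = 561 \left(- \frac{7}{3}\right) = -1309$)
$E{\left(F{\left(14,9 \right)} \right)} - z = - 5 \left(1 + 2 \left(-5\right)\right) - -1309 = - 5 \left(1 - 10\right) + 1309 = \left(-5\right) \left(-9\right) + 1309 = 45 + 1309 = 1354$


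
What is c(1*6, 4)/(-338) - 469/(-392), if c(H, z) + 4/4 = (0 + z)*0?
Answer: 11351/9464 ≈ 1.1994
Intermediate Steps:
c(H, z) = -1 (c(H, z) = -1 + (0 + z)*0 = -1 + z*0 = -1 + 0 = -1)
c(1*6, 4)/(-338) - 469/(-392) = -1/(-338) - 469/(-392) = -1*(-1/338) - 469*(-1/392) = 1/338 + 67/56 = 11351/9464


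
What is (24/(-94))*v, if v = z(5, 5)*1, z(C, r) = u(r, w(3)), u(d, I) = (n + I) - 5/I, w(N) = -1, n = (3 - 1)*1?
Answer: -72/47 ≈ -1.5319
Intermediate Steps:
n = 2 (n = 2*1 = 2)
u(d, I) = 2 + I - 5/I (u(d, I) = (2 + I) - 5/I = 2 + I - 5/I)
z(C, r) = 6 (z(C, r) = 2 - 1 - 5/(-1) = 2 - 1 - 5*(-1) = 2 - 1 + 5 = 6)
v = 6 (v = 6*1 = 6)
(24/(-94))*v = (24/(-94))*6 = -1/94*24*6 = -12/47*6 = -72/47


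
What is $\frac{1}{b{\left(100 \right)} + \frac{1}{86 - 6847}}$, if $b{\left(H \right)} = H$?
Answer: $\frac{6761}{676099} \approx 0.01$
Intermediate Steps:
$\frac{1}{b{\left(100 \right)} + \frac{1}{86 - 6847}} = \frac{1}{100 + \frac{1}{86 - 6847}} = \frac{1}{100 + \frac{1}{-6761}} = \frac{1}{100 - \frac{1}{6761}} = \frac{1}{\frac{676099}{6761}} = \frac{6761}{676099}$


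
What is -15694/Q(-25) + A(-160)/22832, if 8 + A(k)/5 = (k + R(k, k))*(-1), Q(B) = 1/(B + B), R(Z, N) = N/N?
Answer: 17916271155/22832 ≈ 7.8470e+5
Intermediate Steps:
R(Z, N) = 1
Q(B) = 1/(2*B)
A(k) = -45 - 5*k (A(k) = -40 + 5*((k + 1)*(-1)) = -40 + 5*((1 + k)*(-1)) = -40 + 5*(-1 - k) = -40 + (-5 - 5*k) = -45 - 5*k)
-15694/Q(-25) + A(-160)/22832 = -15694/((½)/(-25)) + (-45 - 5*(-160))/22832 = -15694/((½)*(-1/25)) + (-45 + 800)*(1/22832) = -15694/(-1/50) + 755*(1/22832) = -15694*(-50) + 755/22832 = 784700 + 755/22832 = 17916271155/22832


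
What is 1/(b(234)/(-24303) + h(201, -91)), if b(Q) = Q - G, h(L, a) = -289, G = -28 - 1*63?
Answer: -24303/7023892 ≈ -0.0034600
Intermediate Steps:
G = -91 (G = -28 - 63 = -91)
b(Q) = 91 + Q (b(Q) = Q - 1*(-91) = Q + 91 = 91 + Q)
1/(b(234)/(-24303) + h(201, -91)) = 1/((91 + 234)/(-24303) - 289) = 1/(325*(-1/24303) - 289) = 1/(-325/24303 - 289) = 1/(-7023892/24303) = -24303/7023892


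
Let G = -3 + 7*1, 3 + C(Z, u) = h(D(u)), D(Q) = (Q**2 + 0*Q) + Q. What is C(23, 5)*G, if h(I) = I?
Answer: 108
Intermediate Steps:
D(Q) = Q + Q**2 (D(Q) = (Q**2 + 0) + Q = Q**2 + Q = Q + Q**2)
C(Z, u) = -3 + u*(1 + u)
G = 4 (G = -3 + 7 = 4)
C(23, 5)*G = (-3 + 5*(1 + 5))*4 = (-3 + 5*6)*4 = (-3 + 30)*4 = 27*4 = 108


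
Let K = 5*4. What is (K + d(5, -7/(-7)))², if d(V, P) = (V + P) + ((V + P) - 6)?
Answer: 676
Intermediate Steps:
d(V, P) = -6 + 2*P + 2*V (d(V, P) = (P + V) + ((P + V) - 6) = (P + V) + (-6 + P + V) = -6 + 2*P + 2*V)
K = 20
(K + d(5, -7/(-7)))² = (20 + (-6 + 2*(-7/(-7)) + 2*5))² = (20 + (-6 + 2*(-7*(-⅐)) + 10))² = (20 + (-6 + 2*1 + 10))² = (20 + (-6 + 2 + 10))² = (20 + 6)² = 26² = 676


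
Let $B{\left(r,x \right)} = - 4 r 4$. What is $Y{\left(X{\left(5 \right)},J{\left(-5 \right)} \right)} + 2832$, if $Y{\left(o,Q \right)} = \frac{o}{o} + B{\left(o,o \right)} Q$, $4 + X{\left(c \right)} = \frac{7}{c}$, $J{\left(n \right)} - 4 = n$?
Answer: $\frac{13957}{5} \approx 2791.4$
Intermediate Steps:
$J{\left(n \right)} = 4 + n$
$X{\left(c \right)} = -4 + \frac{7}{c}$
$B{\left(r,x \right)} = - 16 r$
$Y{\left(o,Q \right)} = 1 - 16 Q o$ ($Y{\left(o,Q \right)} = \frac{o}{o} + - 16 o Q = 1 - 16 Q o$)
$Y{\left(X{\left(5 \right)},J{\left(-5 \right)} \right)} + 2832 = \left(1 - 16 \left(4 - 5\right) \left(-4 + \frac{7}{5}\right)\right) + 2832 = \left(1 - - 16 \left(-4 + 7 \cdot \frac{1}{5}\right)\right) + 2832 = \left(1 - - 16 \left(-4 + \frac{7}{5}\right)\right) + 2832 = \left(1 - \left(-16\right) \left(- \frac{13}{5}\right)\right) + 2832 = \left(1 - \frac{208}{5}\right) + 2832 = - \frac{203}{5} + 2832 = \frac{13957}{5}$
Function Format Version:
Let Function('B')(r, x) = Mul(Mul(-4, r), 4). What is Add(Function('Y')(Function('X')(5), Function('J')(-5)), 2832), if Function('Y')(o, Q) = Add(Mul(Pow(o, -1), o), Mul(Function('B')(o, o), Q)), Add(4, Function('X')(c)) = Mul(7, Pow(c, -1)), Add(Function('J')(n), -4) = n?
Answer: Rational(13957, 5) ≈ 2791.4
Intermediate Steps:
Function('J')(n) = Add(4, n)
Function('X')(c) = Add(-4, Mul(7, Pow(c, -1)))
Function('B')(r, x) = Mul(-16, r)
Function('Y')(o, Q) = Add(1, Mul(-16, Q, o)) (Function('Y')(o, Q) = Add(Mul(Pow(o, -1), o), Mul(Mul(-16, o), Q)) = Add(1, Mul(-16, Q, o)))
Add(Function('Y')(Function('X')(5), Function('J')(-5)), 2832) = Add(Add(1, Mul(-16, Add(4, -5), Add(-4, Mul(7, Pow(5, -1))))), 2832) = Add(Add(1, Mul(-16, -1, Add(-4, Mul(7, Rational(1, 5))))), 2832) = Add(Add(1, Mul(-16, -1, Add(-4, Rational(7, 5)))), 2832) = Add(Add(1, Mul(-16, -1, Rational(-13, 5))), 2832) = Add(Add(1, Rational(-208, 5)), 2832) = Add(Rational(-203, 5), 2832) = Rational(13957, 5)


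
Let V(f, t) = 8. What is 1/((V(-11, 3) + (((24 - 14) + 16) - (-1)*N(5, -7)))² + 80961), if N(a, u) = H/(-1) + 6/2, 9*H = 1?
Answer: 81/6668065 ≈ 1.2147e-5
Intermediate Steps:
H = ⅑ (H = (⅑)*1 = ⅑ ≈ 0.11111)
N(a, u) = 26/9 (N(a, u) = (⅑)/(-1) + 6/2 = (⅑)*(-1) + 6*(½) = -⅑ + 3 = 26/9)
1/((V(-11, 3) + (((24 - 14) + 16) - (-1)*N(5, -7)))² + 80961) = 1/((8 + (((24 - 14) + 16) - (-1)*26/9))² + 80961) = 1/((8 + ((10 + 16) - 1*(-26/9)))² + 80961) = 1/((8 + (26 + 26/9))² + 80961) = 1/((8 + 260/9)² + 80961) = 1/((332/9)² + 80961) = 1/(110224/81 + 80961) = 1/(6668065/81) = 81/6668065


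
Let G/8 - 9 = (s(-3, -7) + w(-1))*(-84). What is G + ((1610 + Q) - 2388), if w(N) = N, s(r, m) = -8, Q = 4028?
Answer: 9370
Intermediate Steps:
G = 6120 (G = 72 + 8*((-8 - 1)*(-84)) = 72 + 8*(-9*(-84)) = 72 + 8*756 = 72 + 6048 = 6120)
G + ((1610 + Q) - 2388) = 6120 + ((1610 + 4028) - 2388) = 6120 + (5638 - 2388) = 6120 + 3250 = 9370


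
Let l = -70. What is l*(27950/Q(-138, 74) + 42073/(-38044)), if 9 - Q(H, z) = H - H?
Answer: -37203290005/171198 ≈ -2.1731e+5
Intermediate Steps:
Q(H, z) = 9 (Q(H, z) = 9 - (H - H) = 9 - 1*0 = 9 + 0 = 9)
l*(27950/Q(-138, 74) + 42073/(-38044)) = -70*(27950/9 + 42073/(-38044)) = -70*(27950*(⅑) + 42073*(-1/38044)) = -70*(27950/9 - 42073/38044) = -70*1062951143/342396 = -37203290005/171198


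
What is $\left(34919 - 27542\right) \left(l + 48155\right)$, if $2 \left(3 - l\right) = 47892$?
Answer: $178611924$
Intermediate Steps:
$l = -23943$ ($l = 3 - 23946 = -23943$)
$\left(34919 - 27542\right) \left(l + 48155\right) = \left(34919 - 27542\right) \left(-23943 + 48155\right) = 7377 \cdot 24212 = 178611924$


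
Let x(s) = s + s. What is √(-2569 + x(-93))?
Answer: I*√2755 ≈ 52.488*I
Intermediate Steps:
x(s) = 2*s
√(-2569 + x(-93)) = √(-2569 + 2*(-93)) = √(-2569 - 186) = √(-2755) = I*√2755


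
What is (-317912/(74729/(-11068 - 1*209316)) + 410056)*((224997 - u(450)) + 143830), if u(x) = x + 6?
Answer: 37097093684990872/74729 ≈ 4.9642e+11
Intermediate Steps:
u(x) = 6 + x
(-317912/(74729/(-11068 - 1*209316)) + 410056)*((224997 - u(450)) + 143830) = (-317912/(74729/(-11068 - 1*209316)) + 410056)*((224997 - (6 + 450)) + 143830) = (-317912/(74729/(-11068 - 209316)) + 410056)*((224997 - 1*456) + 143830) = (-317912/(74729/(-220384)) + 410056)*((224997 - 456) + 143830) = (-317912/(74729*(-1/220384)) + 410056)*(224541 + 143830) = (-317912/(-74729/220384) + 410056)*368371 = (-317912*(-220384/74729) + 410056)*368371 = (70062718208/74729 + 410056)*368371 = (100705793032/74729)*368371 = 37097093684990872/74729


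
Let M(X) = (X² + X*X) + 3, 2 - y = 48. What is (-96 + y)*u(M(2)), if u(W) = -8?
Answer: 1136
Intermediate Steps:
y = -46 (y = 2 - 1*48 = 2 - 48 = -46)
M(X) = 3 + 2*X² (M(X) = (X² + X²) + 3 = 2*X² + 3 = 3 + 2*X²)
(-96 + y)*u(M(2)) = (-96 - 46)*(-8) = -142*(-8) = 1136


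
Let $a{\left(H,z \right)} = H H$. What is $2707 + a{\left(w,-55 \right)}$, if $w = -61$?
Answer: $6428$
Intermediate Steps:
$a{\left(H,z \right)} = H^{2}$
$2707 + a{\left(w,-55 \right)} = 2707 + \left(-61\right)^{2} = 2707 + 3721 = 6428$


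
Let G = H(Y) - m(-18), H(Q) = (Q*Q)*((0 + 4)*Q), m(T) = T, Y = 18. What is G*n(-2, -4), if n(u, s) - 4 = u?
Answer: 46692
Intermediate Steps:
n(u, s) = 4 + u
H(Q) = 4*Q³ (H(Q) = Q²*(4*Q) = 4*Q³)
G = 23346 (G = 4*18³ - 1*(-18) = 4*5832 + 18 = 23328 + 18 = 23346)
G*n(-2, -4) = 23346*(4 - 2) = 23346*2 = 46692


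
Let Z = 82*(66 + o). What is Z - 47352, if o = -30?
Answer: -44400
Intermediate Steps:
Z = 2952 (Z = 82*(66 - 30) = 82*36 = 2952)
Z - 47352 = 2952 - 47352 = -44400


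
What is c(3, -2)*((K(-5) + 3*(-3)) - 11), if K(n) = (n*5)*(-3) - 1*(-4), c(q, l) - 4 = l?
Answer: 118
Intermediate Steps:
c(q, l) = 4 + l
K(n) = 4 - 15*n (K(n) = (5*n)*(-3) + 4 = -15*n + 4 = 4 - 15*n)
c(3, -2)*((K(-5) + 3*(-3)) - 11) = (4 - 2)*(((4 - 15*(-5)) + 3*(-3)) - 11) = 2*(((4 + 75) - 9) - 11) = 2*((79 - 9) - 11) = 2*(70 - 11) = 2*59 = 118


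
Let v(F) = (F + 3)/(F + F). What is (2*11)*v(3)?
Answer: 22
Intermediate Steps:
v(F) = (3 + F)/(2*F) (v(F) = (3 + F)/((2*F)) = (3 + F)*(1/(2*F)) = (3 + F)/(2*F))
(2*11)*v(3) = (2*11)*((1/2)*(3 + 3)/3) = 22*((1/2)*(1/3)*6) = 22*1 = 22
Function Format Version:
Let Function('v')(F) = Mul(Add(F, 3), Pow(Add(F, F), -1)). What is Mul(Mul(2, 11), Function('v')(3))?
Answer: 22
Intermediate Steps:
Function('v')(F) = Mul(Rational(1, 2), Pow(F, -1), Add(3, F)) (Function('v')(F) = Mul(Add(3, F), Pow(Mul(2, F), -1)) = Mul(Add(3, F), Mul(Rational(1, 2), Pow(F, -1))) = Mul(Rational(1, 2), Pow(F, -1), Add(3, F)))
Mul(Mul(2, 11), Function('v')(3)) = Mul(Mul(2, 11), Mul(Rational(1, 2), Pow(3, -1), Add(3, 3))) = Mul(22, Mul(Rational(1, 2), Rational(1, 3), 6)) = Mul(22, 1) = 22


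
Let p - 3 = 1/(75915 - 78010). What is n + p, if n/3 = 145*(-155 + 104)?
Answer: -46471291/2095 ≈ -22182.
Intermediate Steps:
p = 6284/2095 (p = 3 + 1/(75915 - 78010) = 3 + 1/(-2095) = 3 - 1/2095 = 6284/2095 ≈ 2.9995)
n = -22185 (n = 3*(145*(-155 + 104)) = 3*(145*(-51)) = 3*(-7395) = -22185)
n + p = -22185 + 6284/2095 = -46471291/2095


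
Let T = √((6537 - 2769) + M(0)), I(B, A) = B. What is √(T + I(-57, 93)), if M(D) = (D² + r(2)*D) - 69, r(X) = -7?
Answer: √(-57 + 3*√411) ≈ 1.9543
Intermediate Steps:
M(D) = -69 + D² - 7*D (M(D) = (D² - 7*D) - 69 = -69 + D² - 7*D)
T = 3*√411 (T = √((6537 - 2769) + (-69 + 0² - 7*0)) = √(3768 + (-69 + 0 + 0)) = √(3768 - 69) = √3699 = 3*√411 ≈ 60.819)
√(T + I(-57, 93)) = √(3*√411 - 57) = √(-57 + 3*√411)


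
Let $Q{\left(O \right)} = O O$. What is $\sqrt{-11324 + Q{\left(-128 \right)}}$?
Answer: $2 \sqrt{1265} \approx 71.134$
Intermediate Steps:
$Q{\left(O \right)} = O^{2}$
$\sqrt{-11324 + Q{\left(-128 \right)}} = \sqrt{-11324 + \left(-128\right)^{2}} = \sqrt{-11324 + 16384} = \sqrt{5060} = 2 \sqrt{1265}$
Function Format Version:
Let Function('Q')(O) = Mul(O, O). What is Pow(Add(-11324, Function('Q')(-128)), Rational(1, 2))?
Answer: Mul(2, Pow(1265, Rational(1, 2))) ≈ 71.134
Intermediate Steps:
Function('Q')(O) = Pow(O, 2)
Pow(Add(-11324, Function('Q')(-128)), Rational(1, 2)) = Pow(Add(-11324, Pow(-128, 2)), Rational(1, 2)) = Pow(Add(-11324, 16384), Rational(1, 2)) = Pow(5060, Rational(1, 2)) = Mul(2, Pow(1265, Rational(1, 2)))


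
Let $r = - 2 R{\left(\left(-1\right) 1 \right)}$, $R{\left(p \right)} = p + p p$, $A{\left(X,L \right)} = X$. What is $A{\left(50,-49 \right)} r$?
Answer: $0$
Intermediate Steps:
$R{\left(p \right)} = p + p^{2}$
$r = 0$ ($r = - 2 \left(-1\right) 1 \left(1 - 1\right) = - 2 \left(- (1 - 1)\right) = - 2 \left(\left(-1\right) 0\right) = \left(-2\right) 0 = 0$)
$A{\left(50,-49 \right)} r = 50 \cdot 0 = 0$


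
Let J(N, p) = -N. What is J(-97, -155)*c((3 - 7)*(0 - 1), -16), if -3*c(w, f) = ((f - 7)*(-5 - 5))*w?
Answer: -89240/3 ≈ -29747.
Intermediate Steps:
c(w, f) = -w*(70 - 10*f)/3 (c(w, f) = -(f - 7)*(-5 - 5)*w/3 = -(-7 + f)*(-10)*w/3 = -(70 - 10*f)*w/3 = -w*(70 - 10*f)/3)
J(-97, -155)*c((3 - 7)*(0 - 1), -16) = (-1*(-97))*(10*((3 - 7)*(0 - 1))*(-7 - 16)/3) = 97*((10/3)*(-4*(-1))*(-23)) = 97*((10/3)*4*(-23)) = 97*(-920/3) = -89240/3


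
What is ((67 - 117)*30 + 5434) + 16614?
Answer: 20548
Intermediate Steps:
((67 - 117)*30 + 5434) + 16614 = (-50*30 + 5434) + 16614 = (-1500 + 5434) + 16614 = 3934 + 16614 = 20548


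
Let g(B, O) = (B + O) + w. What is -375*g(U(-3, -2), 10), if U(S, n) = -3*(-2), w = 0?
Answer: -6000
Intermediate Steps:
U(S, n) = 6
g(B, O) = B + O (g(B, O) = (B + O) + 0 = B + O)
-375*g(U(-3, -2), 10) = -375*(6 + 10) = -375*16 = -6000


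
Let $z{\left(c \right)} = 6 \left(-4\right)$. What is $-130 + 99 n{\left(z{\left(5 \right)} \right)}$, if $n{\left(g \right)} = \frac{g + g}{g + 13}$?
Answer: $302$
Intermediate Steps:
$z{\left(c \right)} = -24$
$n{\left(g \right)} = \frac{2 g}{13 + g}$
$-130 + 99 n{\left(z{\left(5 \right)} \right)} = -130 + 99 \cdot 2 \left(-24\right) \frac{1}{13 - 24} = -130 + 99 \cdot 2 \left(-24\right) \frac{1}{-11} = -130 + 99 \cdot 2 \left(-24\right) \left(- \frac{1}{11}\right) = -130 + 99 \cdot \frac{48}{11} = -130 + 432 = 302$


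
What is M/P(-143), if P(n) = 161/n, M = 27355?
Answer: -3911765/161 ≈ -24297.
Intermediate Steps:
M/P(-143) = 27355/((161/(-143))) = 27355/((161*(-1/143))) = 27355/(-161/143) = 27355*(-143/161) = -3911765/161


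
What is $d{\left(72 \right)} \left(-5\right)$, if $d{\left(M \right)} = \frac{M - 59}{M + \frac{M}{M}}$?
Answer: $- \frac{65}{73} \approx -0.89041$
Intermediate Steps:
$d{\left(M \right)} = \frac{-59 + M}{1 + M}$ ($d{\left(M \right)} = \frac{-59 + M}{M + 1} = \frac{-59 + M}{1 + M}$)
$d{\left(72 \right)} \left(-5\right) = \frac{-59 + 72}{1 + 72} \left(-5\right) = \frac{1}{73} \cdot 13 \left(-5\right) = \frac{13}{73} \left(-5\right) = - \frac{65}{73}$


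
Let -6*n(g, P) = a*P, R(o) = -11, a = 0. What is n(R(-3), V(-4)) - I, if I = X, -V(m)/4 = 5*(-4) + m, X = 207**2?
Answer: -42849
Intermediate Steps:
X = 42849
V(m) = 80 - 4*m (V(m) = -4*(5*(-4) + m) = -4*(-20 + m) = 80 - 4*m)
I = 42849
n(g, P) = 0 (n(g, P) = -0*P = -1/6*0 = 0)
n(R(-3), V(-4)) - I = 0 - 1*42849 = 0 - 42849 = -42849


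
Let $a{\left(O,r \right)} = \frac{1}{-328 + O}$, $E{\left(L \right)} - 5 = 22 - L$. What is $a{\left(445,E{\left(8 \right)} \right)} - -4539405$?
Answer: $\frac{531110386}{117} \approx 4.5394 \cdot 10^{6}$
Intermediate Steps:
$E{\left(L \right)} = 27 - L$ ($E{\left(L \right)} = 5 - \left(-22 + L\right) = 27 - L$)
$a{\left(445,E{\left(8 \right)} \right)} - -4539405 = \frac{1}{-328 + 445} - -4539405 = \frac{1}{117} + 4539405 = \frac{531110386}{117}$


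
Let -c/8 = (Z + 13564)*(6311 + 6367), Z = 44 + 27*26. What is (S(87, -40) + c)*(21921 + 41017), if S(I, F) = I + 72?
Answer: -91346783311578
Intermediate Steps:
S(I, F) = 72 + I
Z = 746 (Z = 44 + 702 = 746)
c = -1451377440 (c = -8*(746 + 13564)*(6311 + 6367) = -114480*12678 = -8*181422180 = -1451377440)
(S(87, -40) + c)*(21921 + 41017) = ((72 + 87) - 1451377440)*(21921 + 41017) = (159 - 1451377440)*62938 = -1451377281*62938 = -91346783311578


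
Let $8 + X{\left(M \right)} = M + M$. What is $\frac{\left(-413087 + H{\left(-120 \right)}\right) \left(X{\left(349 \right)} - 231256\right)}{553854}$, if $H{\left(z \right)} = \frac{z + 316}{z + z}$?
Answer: $\frac{408188595161}{2373660} \approx 1.7197 \cdot 10^{5}$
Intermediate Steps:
$H{\left(z \right)} = \frac{316 + z}{2 z}$
$X{\left(M \right)} = -8 + 2 M$ ($X{\left(M \right)} = -8 + \left(M + M\right) = -8 + 2 M$)
$\frac{\left(-413087 + H{\left(-120 \right)}\right) \left(X{\left(349 \right)} - 231256\right)}{553854} = \frac{\left(-413087 + \frac{316 - 120}{2 \left(-120\right)}\right) \left(\left(-8 + 2 \cdot 349\right) - 231256\right)}{553854} = \left(-413087 + \frac{1}{2} \left(- \frac{1}{120}\right) 196\right) \left(\left(-8 + 698\right) - 231256\right) \frac{1}{553854} = \left(-413087 - \frac{49}{60}\right) \left(690 - 231256\right) \frac{1}{553854} = \left(- \frac{24785269}{60}\right) \left(-230566\right) \frac{1}{553854} = \frac{2857320166127}{30} \cdot \frac{1}{553854} = \frac{408188595161}{2373660}$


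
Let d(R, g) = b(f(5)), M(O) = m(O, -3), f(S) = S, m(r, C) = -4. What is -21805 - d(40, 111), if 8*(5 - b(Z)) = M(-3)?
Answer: -43621/2 ≈ -21811.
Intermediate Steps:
M(O) = -4
b(Z) = 11/2 (b(Z) = 5 - 1/8*(-4) = 5 + 1/2 = 11/2)
d(R, g) = 11/2
-21805 - d(40, 111) = -21805 - 1*11/2 = -21805 - 11/2 = -43621/2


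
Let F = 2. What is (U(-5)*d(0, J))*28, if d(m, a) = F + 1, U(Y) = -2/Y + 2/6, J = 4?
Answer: 308/5 ≈ 61.600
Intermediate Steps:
U(Y) = 1/3 - 2/Y (U(Y) = -2/Y + 2*(1/6) = -2/Y + 1/3 = 1/3 - 2/Y)
d(m, a) = 3 (d(m, a) = 2 + 1 = 3)
(U(-5)*d(0, J))*28 = (((1/3)*(-6 - 5)/(-5))*3)*28 = (((1/3)*(-1/5)*(-11))*3)*28 = ((11/15)*3)*28 = (11/5)*28 = 308/5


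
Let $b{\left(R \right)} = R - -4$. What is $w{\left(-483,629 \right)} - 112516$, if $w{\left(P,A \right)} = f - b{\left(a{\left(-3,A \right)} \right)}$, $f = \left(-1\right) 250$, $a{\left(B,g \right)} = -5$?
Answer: $-112765$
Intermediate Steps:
$b{\left(R \right)} = 4 + R$ ($b{\left(R \right)} = R + 4 = 4 + R$)
$f = -250$
$w{\left(P,A \right)} = -249$ ($w{\left(P,A \right)} = -250 - \left(4 - 5\right) = -250 - -1 = -250 + 1 = -249$)
$w{\left(-483,629 \right)} - 112516 = -249 - 112516 = -112765$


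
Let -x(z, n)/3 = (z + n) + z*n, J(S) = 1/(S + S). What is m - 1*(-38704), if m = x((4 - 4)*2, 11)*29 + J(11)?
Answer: 830435/22 ≈ 37747.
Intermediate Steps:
J(S) = 1/(2*S)
x(z, n) = -3*n - 3*z - 3*n*z (x(z, n) = -3*((z + n) + z*n) = -3*((n + z) + n*z) = -3*(n + z + n*z) = -3*n - 3*z - 3*n*z)
m = -21053/22 (m = (-3*11 - 3*(4 - 4)*2 - 3*11*(4 - 4)*2)*29 + (½)/11 = (-33 - 0*2 - 3*11*0*2)*29 + (½)*(1/11) = (-33 - 3*0 - 3*11*0)*29 + 1/22 = (-33 + 0 + 0)*29 + 1/22 = -33*29 + 1/22 = -957 + 1/22 = -21053/22 ≈ -956.95)
m - 1*(-38704) = -21053/22 - 1*(-38704) = -21053/22 + 38704 = 830435/22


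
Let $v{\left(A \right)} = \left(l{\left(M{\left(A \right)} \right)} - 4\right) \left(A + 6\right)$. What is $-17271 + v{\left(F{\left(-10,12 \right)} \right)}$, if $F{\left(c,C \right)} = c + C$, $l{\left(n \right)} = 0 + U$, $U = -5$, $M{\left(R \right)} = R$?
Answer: $-17343$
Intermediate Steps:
$l{\left(n \right)} = -5$ ($l{\left(n \right)} = 0 - 5 = -5$)
$F{\left(c,C \right)} = C + c$
$v{\left(A \right)} = -54 - 9 A$ ($v{\left(A \right)} = \left(-5 - 4\right) \left(A + 6\right) = - 9 \left(6 + A\right) = -54 - 9 A$)
$-17271 + v{\left(F{\left(-10,12 \right)} \right)} = -17271 - \left(54 + 9 \left(12 - 10\right)\right) = -17271 - 72 = -17343$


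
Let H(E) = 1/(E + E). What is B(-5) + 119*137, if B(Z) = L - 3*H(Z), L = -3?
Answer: 163003/10 ≈ 16300.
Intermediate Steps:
H(E) = 1/(2*E)
B(Z) = -3 - 3/(2*Z)
B(-5) + 119*137 = (-3 - 3/2/(-5)) + 119*137 = (-3 - 3/2*(-⅕)) + 16303 = (-3 + 3/10) + 16303 = -27/10 + 16303 = 163003/10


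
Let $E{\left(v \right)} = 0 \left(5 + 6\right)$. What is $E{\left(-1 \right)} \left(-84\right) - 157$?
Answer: $-157$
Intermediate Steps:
$E{\left(v \right)} = 0$ ($E{\left(v \right)} = 0 \cdot 11 = 0$)
$E{\left(-1 \right)} \left(-84\right) - 157 = 0 \left(-84\right) - 157 = 0 - 157 = -157$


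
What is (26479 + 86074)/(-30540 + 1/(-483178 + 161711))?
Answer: -36182075251/9817602181 ≈ -3.6854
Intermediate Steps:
(26479 + 86074)/(-30540 + 1/(-483178 + 161711)) = 112553/(-30540 + 1/(-321467)) = 112553/(-30540 - 1/321467) = 112553/(-9817602181/321467) = 112553*(-321467/9817602181) = -36182075251/9817602181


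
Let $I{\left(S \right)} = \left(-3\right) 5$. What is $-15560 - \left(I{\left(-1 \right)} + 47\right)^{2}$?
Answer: $-16584$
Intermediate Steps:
$I{\left(S \right)} = -15$
$-15560 - \left(I{\left(-1 \right)} + 47\right)^{2} = -15560 - \left(-15 + 47\right)^{2} = -15560 - 32^{2} = -15560 - 1024 = -16584$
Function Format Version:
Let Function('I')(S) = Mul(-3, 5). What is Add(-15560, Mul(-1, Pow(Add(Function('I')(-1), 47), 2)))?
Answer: -16584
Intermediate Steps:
Function('I')(S) = -15
Add(-15560, Mul(-1, Pow(Add(Function('I')(-1), 47), 2))) = Add(-15560, Mul(-1, Pow(Add(-15, 47), 2))) = Add(-15560, Mul(-1, Pow(32, 2))) = Add(-15560, Mul(-1, 1024)) = Add(-15560, -1024) = -16584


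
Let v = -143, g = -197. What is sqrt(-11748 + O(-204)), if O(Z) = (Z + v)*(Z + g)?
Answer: sqrt(127399) ≈ 356.93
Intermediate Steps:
O(Z) = (-197 + Z)*(-143 + Z) (O(Z) = (Z - 143)*(Z - 197) = (-143 + Z)*(-197 + Z) = (-197 + Z)*(-143 + Z))
sqrt(-11748 + O(-204)) = sqrt(-11748 + (28171 + (-204)**2 - 340*(-204))) = sqrt(-11748 + (28171 + 41616 + 69360)) = sqrt(-11748 + 139147) = sqrt(127399)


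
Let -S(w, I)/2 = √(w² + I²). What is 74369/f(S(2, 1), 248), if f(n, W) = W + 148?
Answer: 74369/396 ≈ 187.80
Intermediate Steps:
S(w, I) = -2*√(I² + w²) (S(w, I) = -2*√(w² + I²) = -2*√(I² + w²))
f(n, W) = 148 + W
74369/f(S(2, 1), 248) = 74369/(148 + 248) = 74369/396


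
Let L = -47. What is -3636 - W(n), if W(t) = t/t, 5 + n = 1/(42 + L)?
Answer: -3637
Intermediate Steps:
n = -26/5 (n = -5 + 1/(42 - 47) = -5 + 1/(-5) = -5 - 1/5 = -26/5 ≈ -5.2000)
W(t) = 1
-3636 - W(n) = -3636 - 1*1 = -3636 - 1 = -3637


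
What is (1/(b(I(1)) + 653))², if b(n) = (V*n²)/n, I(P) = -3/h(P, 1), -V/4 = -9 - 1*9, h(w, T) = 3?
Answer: 1/337561 ≈ 2.9624e-6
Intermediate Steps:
V = 72 (V = -4*(-9 - 1*9) = -4*(-9 - 9) = -4*(-18) = 72)
I(P) = -1 (I(P) = -3/3 = -3*⅓ = -1)
b(n) = 72*n (b(n) = (72*n²)/n = 72*n)
(1/(b(I(1)) + 653))² = (1/(72*(-1) + 653))² = (1/(-72 + 653))² = (1/581)² = 1/337561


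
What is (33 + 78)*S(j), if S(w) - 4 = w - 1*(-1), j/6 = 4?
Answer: 3219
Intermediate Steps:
j = 24 (j = 6*4 = 24)
S(w) = 5 + w (S(w) = 4 + (w - 1*(-1)) = 4 + (w + 1) = 4 + (1 + w) = 5 + w)
(33 + 78)*S(j) = (33 + 78)*(5 + 24) = 111*29 = 3219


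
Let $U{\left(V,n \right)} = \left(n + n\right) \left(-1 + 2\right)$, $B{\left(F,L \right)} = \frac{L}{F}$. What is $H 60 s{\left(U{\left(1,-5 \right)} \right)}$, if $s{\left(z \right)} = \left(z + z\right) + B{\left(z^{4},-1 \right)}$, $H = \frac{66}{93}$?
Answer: $- \frac{6600033}{7750} \approx -851.62$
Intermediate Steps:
$H = \frac{22}{31}$ ($H = 66 \cdot \frac{1}{93} = \frac{22}{31} \approx 0.70968$)
$U{\left(V,n \right)} = 2 n$ ($U{\left(V,n \right)} = 2 n 1 = 2 n$)
$s{\left(z \right)} = - \frac{1}{z^{4}} + 2 z$ ($s{\left(z \right)} = \left(z + z\right) - \frac{1}{z^{4}} = 2 z - \frac{1}{z^{4}} = - \frac{1}{z^{4}} + 2 z$)
$H 60 s{\left(U{\left(1,-5 \right)} \right)} = \frac{22}{31} \cdot 60 \left(- \frac{1}{10000} + 2 \cdot 2 \left(-5\right)\right) = \frac{1320 \left(- \frac{1}{10000} + 2 \left(-10\right)\right)}{31} = \frac{1320 \left(\left(-1\right) \frac{1}{10000} - 20\right)}{31} = \frac{1320 \left(- \frac{1}{10000} - 20\right)}{31} = \frac{1320}{31} \left(- \frac{200001}{10000}\right) = - \frac{6600033}{7750}$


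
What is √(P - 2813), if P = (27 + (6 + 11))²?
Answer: I*√877 ≈ 29.614*I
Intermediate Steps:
P = 1936 (P = (27 + 17)² = 44² = 1936)
√(P - 2813) = √(1936 - 2813) = √(-877) = I*√877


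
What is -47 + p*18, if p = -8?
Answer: -191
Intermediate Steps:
-47 + p*18 = -47 - 8*18 = -47 - 144 = -191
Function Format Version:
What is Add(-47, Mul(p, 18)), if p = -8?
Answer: -191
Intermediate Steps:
Add(-47, Mul(p, 18)) = Add(-47, Mul(-8, 18)) = Add(-47, -144) = -191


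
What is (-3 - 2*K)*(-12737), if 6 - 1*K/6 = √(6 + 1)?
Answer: 955275 - 152844*√7 ≈ 5.5089e+5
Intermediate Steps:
K = 36 - 6*√7 (K = 36 - 6*√(6 + 1) = 36 - 6*√7 ≈ 20.125)
(-3 - 2*K)*(-12737) = (-3 - 2*(36 - 6*√7))*(-12737) = (-3 + (-72 + 12*√7))*(-12737) = (-75 + 12*√7)*(-12737) = 955275 - 152844*√7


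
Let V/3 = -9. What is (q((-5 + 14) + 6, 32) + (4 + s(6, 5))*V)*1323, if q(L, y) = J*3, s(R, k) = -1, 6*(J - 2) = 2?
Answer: -97902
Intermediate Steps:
J = 7/3 (J = 2 + (⅙)*2 = 2 + ⅓ = 7/3 ≈ 2.3333)
V = -27 (V = 3*(-9) = -27)
q(L, y) = 7 (q(L, y) = (7/3)*3 = 7)
(q((-5 + 14) + 6, 32) + (4 + s(6, 5))*V)*1323 = (7 + (4 - 1)*(-27))*1323 = (7 + 3*(-27))*1323 = (7 - 81)*1323 = -74*1323 = -97902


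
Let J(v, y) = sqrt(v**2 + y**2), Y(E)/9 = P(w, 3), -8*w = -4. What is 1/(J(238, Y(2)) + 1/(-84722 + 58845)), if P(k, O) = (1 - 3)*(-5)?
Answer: 25877/43353820887975 + 1339238258*sqrt(16186)/43353820887975 ≈ 0.0039301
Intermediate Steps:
w = 1/2 (w = -1/8*(-4) = 1/2 ≈ 0.50000)
P(k, O) = 10 (P(k, O) = -2*(-5) = 10)
Y(E) = 90 (Y(E) = 9*10 = 90)
1/(J(238, Y(2)) + 1/(-84722 + 58845)) = 1/(sqrt(238**2 + 90**2) + 1/(-84722 + 58845)) = 1/(sqrt(56644 + 8100) + 1/(-25877)) = 1/(sqrt(64744) - 1/25877) = 1/(2*sqrt(16186) - 1/25877) = 1/(-1/25877 + 2*sqrt(16186))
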